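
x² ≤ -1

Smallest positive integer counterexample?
Testing positive integers:
x = 1: LHS = 1² = 1; 1 ≤ -1 — FAILS  ← smallest positive counterexample

Answer: x = 1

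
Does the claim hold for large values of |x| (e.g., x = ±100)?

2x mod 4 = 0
x = 100: LHS = (2·100) mod 4 = 200 mod 4 = 0; 0 = 0 — holds
x = -100: LHS = (2·(-100)) mod 4 = (-200) mod 4 = 0; 0 = 0 — holds

Answer: Yes, holds for both x = 100 and x = -100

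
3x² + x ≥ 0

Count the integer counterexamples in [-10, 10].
Over all integers in [-10, 10], LHS − RHS is smallest at x = 0, where it equals 0:
x = 0: LHS = 3·0² + 0 = 0; 0 ≥ 0 — holds
At the ends of the range:
x = -10: LHS = 3·(-10)² + (-10) = 290; 290 ≥ 0 — holds
x = 10: LHS = 3·10² + 10 = 310; 310 ≥ 0 — holds
Hence LHS − RHS is never negative, i.e. LHS ≥ RHS throughout, so the relation holds for every integer in [-10, 10].

No counterexample appears in that range.

Answer: 0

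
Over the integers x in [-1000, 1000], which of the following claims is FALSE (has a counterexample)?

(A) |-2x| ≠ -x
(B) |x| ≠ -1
(A) x = 0: LHS = |-2·0| = |0| = 0, RHS = -0 = 0; 0 ≠ 0 — FAILS

(B) An absolute value is never negative, so the left side is ≥ 0 for every x, while the right side is -1. Tightest case in [-1000, 1000] is x = 0:
x = 0: LHS = |0| = 0; 0 ≠ -1 — holds
Hence LHS − RHS is never 0, i.e. the two sides are never equal, so the relation holds for every integer in [-1000, 1000].

Only (A) has a counterexample.

Answer: A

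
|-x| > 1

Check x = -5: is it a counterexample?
Substitute x = -5 into the relation:
x = -5: LHS = |-(-5)| = |5| = 5; 5 > 1 — holds

The claim holds here, so x = -5 is not a counterexample. (A counterexample exists elsewhere, e.g. x = 0.)

Answer: No, x = -5 is not a counterexample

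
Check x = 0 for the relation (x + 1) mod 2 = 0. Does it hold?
x = 0: LHS = (0 + 1) mod 2 = 1 mod 2 = 1; 1 = 0 — FAILS

The relation fails at x = 0, so x = 0 is a counterexample.

Answer: No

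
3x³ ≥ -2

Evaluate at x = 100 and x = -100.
x = 100: LHS = 3·100³ = 3000000; 3000000 ≥ -2 — holds
x = -100: LHS = 3·(-100)³ = -3000000; -3000000 ≥ -2 — FAILS

Answer: Partially: holds for x = 100, fails for x = -100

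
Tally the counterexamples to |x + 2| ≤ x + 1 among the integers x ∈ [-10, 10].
Counterexamples in [-10, 10]: {-10, -9, -8, -7, -6, -5, -4, -3, -2, -1, 0, 1, 2, 3, 4, 5, 6, 7, 8, 9, 10}.

Counting them gives 21 values.

Answer: 21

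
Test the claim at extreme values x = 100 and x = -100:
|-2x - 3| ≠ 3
x = 100: LHS = |-2·100 - 3| = |-203| = 203; 203 ≠ 3 — holds
x = -100: LHS = |-2·(-100) - 3| = |197| = 197; 197 ≠ 3 — holds

Answer: Yes, holds for both x = 100 and x = -100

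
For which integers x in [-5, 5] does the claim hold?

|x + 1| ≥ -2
An absolute value is never negative, so the left side is ≥ 0 for every x, while the right side is -2. Tightest case in [-5, 5] is x = -1:
x = -1: LHS = |(-1) + 1| = |0| = 0; 0 ≥ -2 — holds
Hence LHS − RHS is never negative, i.e. LHS ≥ RHS throughout, so the relation holds for every integer in [-5, 5].

Answer: All integers in [-5, 5]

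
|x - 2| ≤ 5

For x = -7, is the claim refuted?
Substitute x = -7 into the relation:
x = -7: LHS = |(-7) - 2| = |-9| = 9; 9 ≤ 5 — FAILS

Since the claim fails at x = -7, this value is a counterexample.

Answer: Yes, x = -7 is a counterexample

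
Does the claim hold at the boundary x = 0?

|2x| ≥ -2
x = 0: LHS = |2·0| = |0| = 0; 0 ≥ -2 — holds

The relation is satisfied at x = 0.

Answer: Yes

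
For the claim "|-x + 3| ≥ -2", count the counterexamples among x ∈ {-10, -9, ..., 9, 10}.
An absolute value is never negative, so the left side is ≥ 0 for every x, while the right side is -2. Tightest case in [-10, 10] is x = 3:
x = 3: LHS = |-3 + 3| = |0| = 0; 0 ≥ -2 — holds
Hence LHS − RHS is never negative, i.e. LHS ≥ RHS throughout, so the relation holds for every integer in [-10, 10].

No counterexample appears in that range.

Answer: 0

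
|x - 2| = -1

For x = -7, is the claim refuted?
Substitute x = -7 into the relation:
x = -7: LHS = |(-7) - 2| = |-9| = 9; 9 = -1 — FAILS

Since the claim fails at x = -7, this value is a counterexample.

Answer: Yes, x = -7 is a counterexample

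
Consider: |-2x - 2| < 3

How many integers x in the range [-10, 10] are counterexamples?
Counterexamples in [-10, 10]: {-10, -9, -8, -7, -6, -5, -4, -3, 1, 2, 3, 4, 5, 6, 7, 8, 9, 10}.

Counting them gives 18 values.

Answer: 18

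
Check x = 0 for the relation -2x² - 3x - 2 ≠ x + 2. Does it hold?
x = 0: LHS = -2·0² - 3·0 - 2 = -2, RHS = 0 + 2 = 2; -2 ≠ 2 — holds

The relation is satisfied at x = 0.

Answer: Yes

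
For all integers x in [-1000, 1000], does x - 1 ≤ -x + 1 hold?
The claim fails at x = 2:
x = 2: LHS = 2 - 1 = 1, RHS = -2 + 1 = -1; 1 ≤ -1 — FAILS

Because a single integer refutes it, the statement is false.

Answer: False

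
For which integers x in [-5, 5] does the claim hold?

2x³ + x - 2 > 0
Holds for: {1, 2, 3, 4, 5}
Fails for: {-5, -4, -3, -2, -1, 0}

Answer: {1, 2, 3, 4, 5}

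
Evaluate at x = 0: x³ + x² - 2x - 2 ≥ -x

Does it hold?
x = 0: LHS = 0³ + 0² - 2·0 - 2 = -2, RHS = -0 = 0; -2 ≥ 0 — FAILS

The relation fails at x = 0, so x = 0 is a counterexample.

Answer: No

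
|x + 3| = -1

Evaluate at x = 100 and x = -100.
x = 100: LHS = |100 + 3| = |103| = 103; 103 = -1 — FAILS
x = -100: LHS = |(-100) + 3| = |-97| = 97; 97 = -1 — FAILS

Answer: No, fails for both x = 100 and x = -100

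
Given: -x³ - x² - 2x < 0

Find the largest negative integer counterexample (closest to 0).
Testing negative integers from -1 downward:
x = -1: LHS = -(-1)³ - (-1)² - 2·(-1) = 2; 2 < 0 — FAILS  ← closest negative counterexample to 0

Answer: x = -1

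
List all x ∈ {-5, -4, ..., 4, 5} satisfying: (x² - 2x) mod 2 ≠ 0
Holds for: {-5, -3, -1, 1, 3, 5}
Fails for: {-4, -2, 0, 2, 4}

Answer: {-5, -3, -1, 1, 3, 5}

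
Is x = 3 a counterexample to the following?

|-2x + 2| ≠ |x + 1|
Substitute x = 3 into the relation:
x = 3: LHS = |-2·3 + 2| = |-4| = 4, RHS = |3 + 1| = |4| = 4; 4 ≠ 4 — FAILS

Since the claim fails at x = 3, this value is a counterexample.

Answer: Yes, x = 3 is a counterexample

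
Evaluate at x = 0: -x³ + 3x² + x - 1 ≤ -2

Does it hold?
x = 0: LHS = -0³ + 3·0² + 0 - 1 = -1; -1 ≤ -2 — FAILS

The relation fails at x = 0, so x = 0 is a counterexample.

Answer: No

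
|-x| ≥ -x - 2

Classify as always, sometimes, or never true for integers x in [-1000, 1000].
Over all integers in [-1000, 1000], LHS − RHS is smallest at x = 0, where it equals 2:
x = 0: LHS = |-0| = |0| = 0, RHS = -0 - 2 = -2; 0 ≥ -2 — holds
At the ends of the range:
x = -1000: LHS = |-(-1000)| = |1000| = 1000, RHS = -(-1000) - 2 = 998; 1000 ≥ 998 — holds
x = 1000: LHS = |-1000| = 1000, RHS = -1000 - 2 = -1002; 1000 ≥ -1002 — holds
Hence LHS − RHS is never negative, i.e. LHS ≥ RHS throughout, so the relation holds for every integer in [-1000, 1000].

No counterexample exists.

Answer: Always true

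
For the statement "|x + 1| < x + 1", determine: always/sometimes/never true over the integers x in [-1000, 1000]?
Over all integers in [-1000, 1000], LHS − RHS is smallest at x = 0, where it equals 0:
x = 0: LHS = |0 + 1| = |1| = 1, RHS = 0 + 1 = 1; 1 < 1 — FAILS
At the ends of the range:
x = -1000: LHS = |(-1000) + 1| = |-999| = 999, RHS = (-1000) + 1 = -999; 999 < -999 — FAILS
x = 1000: LHS = |1000 + 1| = |1001| = 1001, RHS = 1000 + 1 = 1001; 1001 < 1001 — FAILS
Hence LHS − RHS is never negative, i.e. LHS ≥ RHS throughout, so the claimed relation (<) fails for every integer in [-1000, 1000].

No integer in the range satisfies it.

Answer: Never true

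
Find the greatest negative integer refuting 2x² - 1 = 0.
Testing negative integers from -1 downward:
x = -1: LHS = 2·(-1)² - 1 = 1; 1 = 0 — FAILS  ← closest negative counterexample to 0

Answer: x = -1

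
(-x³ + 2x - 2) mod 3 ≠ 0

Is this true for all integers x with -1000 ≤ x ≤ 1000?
The claim fails at x = -1:
x = -1: LHS = (-(-1)³ + 2·(-1) - 2) mod 3 = (-3) mod 3 = 0; 0 ≠ 0 — FAILS

Because a single integer refutes it, the statement is false.

Answer: False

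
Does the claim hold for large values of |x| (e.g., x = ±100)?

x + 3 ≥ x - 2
x = 100: LHS = 100 + 3 = 103, RHS = 100 - 2 = 98; 103 ≥ 98 — holds
x = -100: LHS = (-100) + 3 = -97, RHS = (-100) - 2 = -102; -97 ≥ -102 — holds

Answer: Yes, holds for both x = 100 and x = -100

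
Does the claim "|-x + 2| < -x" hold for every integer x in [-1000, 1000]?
The claim fails at x = 0:
x = 0: LHS = |-0 + 2| = |2| = 2, RHS = -0 = 0; 2 < 0 — FAILS

Because a single integer refutes it, the statement is false.

Answer: False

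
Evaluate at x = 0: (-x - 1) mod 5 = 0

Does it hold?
x = 0: LHS = (-0 - 1) mod 5 = (-1) mod 5 = 4; 4 = 0 — FAILS

The relation fails at x = 0, so x = 0 is a counterexample.

Answer: No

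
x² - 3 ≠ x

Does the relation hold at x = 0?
x = 0: LHS = 0² - 3 = -3; -3 ≠ 0 — holds

The relation is satisfied at x = 0.

Answer: Yes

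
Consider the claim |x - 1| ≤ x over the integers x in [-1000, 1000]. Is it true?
The claim fails at x = 0:
x = 0: LHS = |0 - 1| = |-1| = 1; 1 ≤ 0 — FAILS

Because a single integer refutes it, the statement is false.

Answer: False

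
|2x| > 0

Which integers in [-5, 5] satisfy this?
Holds for: {-5, -4, -3, -2, -1, 1, 2, 3, 4, 5}
Fails for: {0}

Answer: {-5, -4, -3, -2, -1, 1, 2, 3, 4, 5}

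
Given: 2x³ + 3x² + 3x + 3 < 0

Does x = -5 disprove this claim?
Substitute x = -5 into the relation:
x = -5: LHS = 2·(-5)³ + 3·(-5)² + 3·(-5) + 3 = -187; -187 < 0 — holds

The claim holds here, so x = -5 is not a counterexample. (A counterexample exists elsewhere, e.g. x = 0.)

Answer: No, x = -5 is not a counterexample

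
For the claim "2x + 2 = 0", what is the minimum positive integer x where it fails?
Testing positive integers:
x = 1: LHS = 2·1 + 2 = 4; 4 = 0 — FAILS  ← smallest positive counterexample

Answer: x = 1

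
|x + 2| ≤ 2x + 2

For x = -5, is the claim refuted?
Substitute x = -5 into the relation:
x = -5: LHS = |(-5) + 2| = |-3| = 3, RHS = 2·(-5) + 2 = -8; 3 ≤ -8 — FAILS

Since the claim fails at x = -5, this value is a counterexample.

Answer: Yes, x = -5 is a counterexample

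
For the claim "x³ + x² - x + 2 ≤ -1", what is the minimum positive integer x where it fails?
Testing positive integers:
x = 1: LHS = 1³ + 1² - 1 + 2 = 3; 3 ≤ -1 — FAILS  ← smallest positive counterexample

Answer: x = 1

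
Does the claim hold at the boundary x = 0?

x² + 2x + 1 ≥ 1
x = 0: LHS = 0² + 2·0 + 1 = 1; 1 ≥ 1 — holds

The relation is satisfied at x = 0.

Answer: Yes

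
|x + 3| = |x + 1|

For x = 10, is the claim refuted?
Substitute x = 10 into the relation:
x = 10: LHS = |10 + 3| = |13| = 13, RHS = |10 + 1| = |11| = 11; 13 = 11 — FAILS

Since the claim fails at x = 10, this value is a counterexample.

Answer: Yes, x = 10 is a counterexample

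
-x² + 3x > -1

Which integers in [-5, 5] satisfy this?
Holds for: {0, 1, 2, 3}
Fails for: {-5, -4, -3, -2, -1, 4, 5}

Answer: {0, 1, 2, 3}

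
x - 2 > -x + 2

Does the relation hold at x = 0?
x = 0: LHS = 0 - 2 = -2, RHS = -0 + 2 = 2; -2 > 2 — FAILS

The relation fails at x = 0, so x = 0 is a counterexample.

Answer: No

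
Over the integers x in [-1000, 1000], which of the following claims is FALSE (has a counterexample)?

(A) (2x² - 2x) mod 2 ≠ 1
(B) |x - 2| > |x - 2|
(A) For a polynomial with integer coefficients, its value mod 2 depends only on x mod 2, so it suffices to check one representative of each residue class, x = 0, 1:
x = 0: LHS = (2·0² - 2·0) mod 2 = 0 mod 2 = 0; 0 ≠ 1 — holds
x = 1: LHS = (2·1² - 2·1) mod 2 = 0 mod 2 = 0; 0 ≠ 1 — holds
The relation holds in every residue class, so the relation holds for every integer in [-1000, 1000].

(B) x = 0: LHS = |0 - 2| = |-2| = 2, RHS = |0 - 2| = |-2| = 2; 2 > 2 — FAILS

Only (B) has a counterexample.

Answer: B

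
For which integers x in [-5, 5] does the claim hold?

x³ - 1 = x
Track d = LHS − RHS over the integers in [-5, 5]. Equality would need d = 0, but d changes sign only between consecutive integers, jumping over 0:
x = 1: LHS = 1³ - 1 = 0; 0 = 1 — FAILS  (d = -1)
x = 2: LHS = 2³ - 1 = 7; 7 = 2 — FAILS  (d = 5)
Away from these crossings d keeps a constant sign, and checking every integer in [-5, 5] confirms d ≠ 0 throughout. Hence the two sides are never equal, so the claimed relation (=) fails for every integer in [-5, 5].

Answer: None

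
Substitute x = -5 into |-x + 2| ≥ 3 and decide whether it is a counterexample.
Substitute x = -5 into the relation:
x = -5: LHS = |-(-5) + 2| = |7| = 7; 7 ≥ 3 — holds

The claim holds here, so x = -5 is not a counterexample. (A counterexample exists elsewhere, e.g. x = 0.)

Answer: No, x = -5 is not a counterexample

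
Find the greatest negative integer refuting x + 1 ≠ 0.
Testing negative integers from -1 downward:
x = -1: LHS = (-1) + 1 = 0; 0 ≠ 0 — FAILS  ← closest negative counterexample to 0

Answer: x = -1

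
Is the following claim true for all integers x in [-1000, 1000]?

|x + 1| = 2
The claim fails at x = 0:
x = 0: LHS = |0 + 1| = |1| = 1; 1 = 2 — FAILS

Because a single integer refutes it, the statement is false.

Answer: False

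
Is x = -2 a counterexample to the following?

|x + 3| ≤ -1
Substitute x = -2 into the relation:
x = -2: LHS = |(-2) + 3| = |1| = 1; 1 ≤ -1 — FAILS

Since the claim fails at x = -2, this value is a counterexample.

Answer: Yes, x = -2 is a counterexample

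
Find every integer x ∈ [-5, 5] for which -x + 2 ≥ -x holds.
Over all integers in [-5, 5], LHS − RHS is smallest at x = 0, where it equals 2:
x = 0: LHS = -0 + 2 = 2, RHS = -0 = 0; 2 ≥ 0 — holds
At the ends of the range:
x = -5: LHS = -(-5) + 2 = 7, RHS = -(-5) = 5; 7 ≥ 5 — holds
x = 5: LHS = -5 + 2 = -3; -3 ≥ -5 — holds
Hence LHS − RHS is never negative, i.e. LHS ≥ RHS throughout, so the relation holds for every integer in [-5, 5].

Answer: All integers in [-5, 5]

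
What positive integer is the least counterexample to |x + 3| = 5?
Testing positive integers:
x = 1: LHS = |1 + 3| = |4| = 4; 4 = 5 — FAILS  ← smallest positive counterexample

Answer: x = 1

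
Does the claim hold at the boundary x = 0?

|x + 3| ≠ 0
x = 0: LHS = |0 + 3| = |3| = 3; 3 ≠ 0 — holds

The relation is satisfied at x = 0.

Answer: Yes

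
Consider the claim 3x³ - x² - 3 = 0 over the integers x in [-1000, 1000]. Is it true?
The claim fails at x = 0:
x = 0: LHS = 3·0³ - 0² - 3 = -3; -3 = 0 — FAILS

Because a single integer refutes it, the statement is false.

Answer: False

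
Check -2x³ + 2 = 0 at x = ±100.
x = 100: LHS = -2·100³ + 2 = -1999998; -1999998 = 0 — FAILS
x = -100: LHS = -2·(-100)³ + 2 = 2000002; 2000002 = 0 — FAILS

Answer: No, fails for both x = 100 and x = -100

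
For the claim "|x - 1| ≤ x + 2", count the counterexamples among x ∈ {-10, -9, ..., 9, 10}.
Counterexamples in [-10, 10]: {-10, -9, -8, -7, -6, -5, -4, -3, -2, -1}.

Counting them gives 10 values.

Answer: 10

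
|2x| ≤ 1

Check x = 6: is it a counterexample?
Substitute x = 6 into the relation:
x = 6: LHS = |2·6| = |12| = 12; 12 ≤ 1 — FAILS

Since the claim fails at x = 6, this value is a counterexample.

Answer: Yes, x = 6 is a counterexample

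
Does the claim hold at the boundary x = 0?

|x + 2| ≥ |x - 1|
x = 0: LHS = |0 + 2| = |2| = 2, RHS = |0 - 1| = |-1| = 1; 2 ≥ 1 — holds

The relation is satisfied at x = 0.

Answer: Yes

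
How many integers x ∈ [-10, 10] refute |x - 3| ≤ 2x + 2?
Counterexamples in [-10, 10]: {-10, -9, -8, -7, -6, -5, -4, -3, -2, -1, 0}.

Counting them gives 11 values.

Answer: 11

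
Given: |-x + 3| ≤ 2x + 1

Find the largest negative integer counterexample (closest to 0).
Testing negative integers from -1 downward:
x = -1: LHS = |-(-1) + 3| = |4| = 4, RHS = 2·(-1) + 1 = -1; 4 ≤ -1 — FAILS  ← closest negative counterexample to 0

Answer: x = -1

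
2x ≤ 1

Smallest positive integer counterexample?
Testing positive integers:
x = 1: LHS = 2·1 = 2; 2 ≤ 1 — FAILS  ← smallest positive counterexample

Answer: x = 1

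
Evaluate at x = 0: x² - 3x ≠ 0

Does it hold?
x = 0: LHS = 0² - 3·0 = 0; 0 ≠ 0 — FAILS

The relation fails at x = 0, so x = 0 is a counterexample.

Answer: No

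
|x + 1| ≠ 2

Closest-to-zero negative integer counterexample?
Testing negative integers from -1 downward:
x = -1: LHS = |(-1) + 1| = |0| = 0; 0 ≠ 2 — holds
x = -2: LHS = |(-2) + 1| = |-1| = 1; 1 ≠ 2 — holds
x = -3: LHS = |(-3) + 1| = |-2| = 2; 2 ≠ 2 — FAILS  ← closest negative counterexample to 0

Answer: x = -3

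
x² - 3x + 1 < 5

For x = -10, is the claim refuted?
Substitute x = -10 into the relation:
x = -10: LHS = (-10)² - 3·(-10) + 1 = 131; 131 < 5 — FAILS

Since the claim fails at x = -10, this value is a counterexample.

Answer: Yes, x = -10 is a counterexample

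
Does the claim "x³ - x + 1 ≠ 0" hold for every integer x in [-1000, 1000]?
Track d = LHS − RHS over the integers in [-1000, 1000]. Equality would need d = 0, but d changes sign only between consecutive integers, jumping over 0:
x = -2: LHS = (-2)³ - (-2) + 1 = -5; -5 ≠ 0 — holds  (d = -5)
x = -1: LHS = (-1)³ - (-1) + 1 = 1; 1 ≠ 0 — holds  (d = 1)
Away from these crossings d keeps a constant sign, and checking every integer in [-1000, 1000] confirms d ≠ 0 throughout. Hence the two sides are never equal, so the relation holds for every integer in [-1000, 1000].

No counterexample exists.

Answer: True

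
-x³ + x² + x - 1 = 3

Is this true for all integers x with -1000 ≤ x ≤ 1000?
The claim fails at x = 0:
x = 0: LHS = -0³ + 0² + 0 - 1 = -1; -1 = 3 — FAILS

Because a single integer refutes it, the statement is false.

Answer: False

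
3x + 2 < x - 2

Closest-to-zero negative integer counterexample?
Testing negative integers from -1 downward:
x = -1: LHS = 3·(-1) + 2 = -1, RHS = (-1) - 2 = -3; -1 < -3 — FAILS  ← closest negative counterexample to 0

Answer: x = -1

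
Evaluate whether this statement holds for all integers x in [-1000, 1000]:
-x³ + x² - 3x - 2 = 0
The claim fails at x = 0:
x = 0: LHS = -0³ + 0² - 3·0 - 2 = -2; -2 = 0 — FAILS

Because a single integer refutes it, the statement is false.

Answer: False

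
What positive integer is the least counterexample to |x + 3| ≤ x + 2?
Testing positive integers:
x = 1: LHS = |1 + 3| = |4| = 4, RHS = 1 + 2 = 3; 4 ≤ 3 — FAILS  ← smallest positive counterexample

Answer: x = 1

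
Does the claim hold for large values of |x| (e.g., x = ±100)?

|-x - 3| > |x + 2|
x = 100: LHS = |-100 - 3| = |-103| = 103, RHS = |100 + 2| = |102| = 102; 103 > 102 — holds
x = -100: LHS = |-(-100) - 3| = |97| = 97, RHS = |(-100) + 2| = |-98| = 98; 97 > 98 — FAILS

Answer: Partially: holds for x = 100, fails for x = -100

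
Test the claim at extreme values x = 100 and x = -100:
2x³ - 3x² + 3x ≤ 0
x = 100: LHS = 2·100³ - 3·100² + 3·100 = 1970300; 1970300 ≤ 0 — FAILS
x = -100: LHS = 2·(-100)³ - 3·(-100)² + 3·(-100) = -2030300; -2030300 ≤ 0 — holds

Answer: Partially: fails for x = 100, holds for x = -100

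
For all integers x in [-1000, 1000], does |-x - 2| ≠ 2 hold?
The claim fails at x = 0:
x = 0: LHS = |-0 - 2| = |-2| = 2; 2 ≠ 2 — FAILS

Because a single integer refutes it, the statement is false.

Answer: False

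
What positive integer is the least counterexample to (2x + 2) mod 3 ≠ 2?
Testing positive integers:
x = 1: LHS = (2·1 + 2) mod 3 = 4 mod 3 = 1; 1 ≠ 2 — holds
x = 2: LHS = (2·2 + 2) mod 3 = 6 mod 3 = 0; 0 ≠ 2 — holds
x = 3: LHS = (2·3 + 2) mod 3 = 8 mod 3 = 2; 2 ≠ 2 — FAILS  ← smallest positive counterexample

Answer: x = 3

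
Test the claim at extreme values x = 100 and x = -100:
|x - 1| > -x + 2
x = 100: LHS = |100 - 1| = |99| = 99, RHS = -100 + 2 = -98; 99 > -98 — holds
x = -100: LHS = |(-100) - 1| = |-101| = 101, RHS = -(-100) + 2 = 102; 101 > 102 — FAILS

Answer: Partially: holds for x = 100, fails for x = -100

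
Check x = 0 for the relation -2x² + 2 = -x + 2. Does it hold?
x = 0: LHS = -2·0² + 2 = 2, RHS = -0 + 2 = 2; 2 = 2 — holds

The relation is satisfied at x = 0.

Answer: Yes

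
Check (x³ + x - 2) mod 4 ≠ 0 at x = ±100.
x = 100: LHS = (100³ + 100 - 2) mod 4 = 1000098 mod 4 = 2; 2 ≠ 0 — holds
x = -100: LHS = ((-100)³ + (-100) - 2) mod 4 = (-1000102) mod 4 = 2; 2 ≠ 0 — holds

Answer: Yes, holds for both x = 100 and x = -100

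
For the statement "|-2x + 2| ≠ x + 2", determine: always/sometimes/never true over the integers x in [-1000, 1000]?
Holds at x = 1: LHS = |-2·1 + 2| = |0| = 0, RHS = 1 + 2 = 3; 0 ≠ 3 — holds
Fails at x = 0: LHS = |-2·0 + 2| = |2| = 2, RHS = 0 + 2 = 2; 2 ≠ 2 — FAILS
It is satisfied by some integers in the range but not all.

Answer: Sometimes true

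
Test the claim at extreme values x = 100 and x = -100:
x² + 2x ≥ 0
x = 100: LHS = 100² + 2·100 = 10200; 10200 ≥ 0 — holds
x = -100: LHS = (-100)² + 2·(-100) = 9800; 9800 ≥ 0 — holds

Answer: Yes, holds for both x = 100 and x = -100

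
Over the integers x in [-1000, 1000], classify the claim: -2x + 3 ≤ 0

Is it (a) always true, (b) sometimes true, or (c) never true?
Holds at x = 2: LHS = -2·2 + 3 = -1; -1 ≤ 0 — holds
Fails at x = 0: LHS = -2·0 + 3 = 3; 3 ≤ 0 — FAILS
It is satisfied by some integers in the range but not all.

Answer: Sometimes true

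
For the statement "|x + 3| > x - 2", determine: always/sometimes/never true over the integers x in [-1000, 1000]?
Over all integers in [-1000, 1000], LHS − RHS is smallest at x = 0, where it equals 5:
x = 0: LHS = |0 + 3| = |3| = 3, RHS = 0 - 2 = -2; 3 > -2 — holds
At the ends of the range:
x = -1000: LHS = |(-1000) + 3| = |-997| = 997, RHS = (-1000) - 2 = -1002; 997 > -1002 — holds
x = 1000: LHS = |1000 + 3| = |1003| = 1003, RHS = 1000 - 2 = 998; 1003 > 998 — holds
Hence LHS − RHS is never zero or negative, i.e. LHS > RHS throughout, so the relation holds for every integer in [-1000, 1000].

No counterexample exists.

Answer: Always true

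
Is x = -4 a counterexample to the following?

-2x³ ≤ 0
Substitute x = -4 into the relation:
x = -4: LHS = -2·(-4)³ = 128; 128 ≤ 0 — FAILS

Since the claim fails at x = -4, this value is a counterexample.

Answer: Yes, x = -4 is a counterexample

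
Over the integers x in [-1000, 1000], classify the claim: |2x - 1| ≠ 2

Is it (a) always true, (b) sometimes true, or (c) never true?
Track d = LHS − RHS over the integers in [-1000, 1000]. Equality would need d = 0, but d changes sign only between consecutive integers, jumping over 0:
x = -1: LHS = |2·(-1) - 1| = |-3| = 3; 3 ≠ 2 — holds  (d = 1)
x = 0: LHS = |2·0 - 1| = |-1| = 1; 1 ≠ 2 — holds  (d = -1)
x = 1: LHS = |2·1 - 1| = |1| = 1; 1 ≠ 2 — holds  (d = -1)
x = 2: LHS = |2·2 - 1| = |3| = 3; 3 ≠ 2 — holds  (d = 1)
Away from these crossings d keeps a constant sign, and checking every integer in [-1000, 1000] confirms d ≠ 0 throughout. Hence the two sides are never equal, so the relation holds for every integer in [-1000, 1000].

No counterexample exists.

Answer: Always true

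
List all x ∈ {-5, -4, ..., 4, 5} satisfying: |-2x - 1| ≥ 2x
Over all integers in [-5, 5], LHS − RHS is smallest at x = 0, where it equals 1:
x = 0: LHS = |-2·0 - 1| = |-1| = 1, RHS = 2·0 = 0; 1 ≥ 0 — holds
At the ends of the range:
x = -5: LHS = |-2·(-5) - 1| = |9| = 9, RHS = 2·(-5) = -10; 9 ≥ -10 — holds
x = 5: LHS = |-2·5 - 1| = |-11| = 11, RHS = 2·5 = 10; 11 ≥ 10 — holds
Hence LHS − RHS is never negative, i.e. LHS ≥ RHS throughout, so the relation holds for every integer in [-5, 5].

Answer: All integers in [-5, 5]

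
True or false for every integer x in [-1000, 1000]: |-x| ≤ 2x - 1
The claim fails at x = 0:
x = 0: LHS = |-0| = |0| = 0, RHS = 2·0 - 1 = -1; 0 ≤ -1 — FAILS

Because a single integer refutes it, the statement is false.

Answer: False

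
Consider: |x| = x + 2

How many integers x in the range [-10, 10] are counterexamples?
Counterexamples in [-10, 10]: {-10, -9, -8, -7, -6, -5, -4, -3, -2, 0, 1, 2, 3, 4, 5, 6, 7, 8, 9, 10}.

Counting them gives 20 values.

Answer: 20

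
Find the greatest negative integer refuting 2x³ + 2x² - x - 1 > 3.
Testing negative integers from -1 downward:
x = -1: LHS = 2·(-1)³ + 2·(-1)² - (-1) - 1 = 0; 0 > 3 — FAILS  ← closest negative counterexample to 0

Answer: x = -1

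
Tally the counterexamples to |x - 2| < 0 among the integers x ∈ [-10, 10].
Counterexamples in [-10, 10]: {-10, -9, -8, -7, -6, -5, -4, -3, -2, -1, 0, 1, 2, 3, 4, 5, 6, 7, 8, 9, 10}.

Counting them gives 21 values.

Answer: 21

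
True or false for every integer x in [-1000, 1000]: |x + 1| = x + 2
The claim fails at x = 0:
x = 0: LHS = |0 + 1| = |1| = 1, RHS = 0 + 2 = 2; 1 = 2 — FAILS

Because a single integer refutes it, the statement is false.

Answer: False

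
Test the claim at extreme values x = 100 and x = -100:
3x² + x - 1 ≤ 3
x = 100: LHS = 3·100² + 100 - 1 = 30099; 30099 ≤ 3 — FAILS
x = -100: LHS = 3·(-100)² + (-100) - 1 = 29899; 29899 ≤ 3 — FAILS

Answer: No, fails for both x = 100 and x = -100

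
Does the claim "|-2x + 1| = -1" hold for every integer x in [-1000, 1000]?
The claim fails at x = 0:
x = 0: LHS = |-2·0 + 1| = |1| = 1; 1 = -1 — FAILS

Because a single integer refutes it, the statement is false.

Answer: False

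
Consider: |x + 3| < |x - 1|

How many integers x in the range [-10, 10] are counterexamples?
Counterexamples in [-10, 10]: {-1, 0, 1, 2, 3, 4, 5, 6, 7, 8, 9, 10}.

Counting them gives 12 values.

Answer: 12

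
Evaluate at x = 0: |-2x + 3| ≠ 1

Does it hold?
x = 0: LHS = |-2·0 + 3| = |3| = 3; 3 ≠ 1 — holds

The relation is satisfied at x = 0.

Answer: Yes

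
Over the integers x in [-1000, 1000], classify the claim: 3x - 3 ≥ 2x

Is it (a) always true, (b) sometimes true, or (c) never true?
Holds at x = 3: LHS = 3·3 - 3 = 6, RHS = 2·3 = 6; 6 ≥ 6 — holds
Fails at x = 0: LHS = 3·0 - 3 = -3, RHS = 2·0 = 0; -3 ≥ 0 — FAILS
It is satisfied by some integers in the range but not all.

Answer: Sometimes true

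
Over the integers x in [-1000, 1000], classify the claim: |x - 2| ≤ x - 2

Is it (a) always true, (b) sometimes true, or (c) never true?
Holds at x = 2: LHS = |2 - 2| = |0| = 0, RHS = 2 - 2 = 0; 0 ≤ 0 — holds
Fails at x = 0: LHS = |0 - 2| = |-2| = 2, RHS = 0 - 2 = -2; 2 ≤ -2 — FAILS
It is satisfied by some integers in the range but not all.

Answer: Sometimes true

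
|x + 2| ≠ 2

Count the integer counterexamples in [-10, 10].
Counterexamples in [-10, 10]: {-4, 0}.

Counting them gives 2 values.

Answer: 2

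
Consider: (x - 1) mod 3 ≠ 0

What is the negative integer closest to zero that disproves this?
Testing negative integers from -1 downward:
x = -1: LHS = ((-1) - 1) mod 3 = (-2) mod 3 = 1; 1 ≠ 0 — holds
x = -2: LHS = ((-2) - 1) mod 3 = (-3) mod 3 = 0; 0 ≠ 0 — FAILS  ← closest negative counterexample to 0

Answer: x = -2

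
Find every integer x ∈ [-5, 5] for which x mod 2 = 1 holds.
Holds for: {-5, -3, -1, 1, 3, 5}
Fails for: {-4, -2, 0, 2, 4}

Answer: {-5, -3, -1, 1, 3, 5}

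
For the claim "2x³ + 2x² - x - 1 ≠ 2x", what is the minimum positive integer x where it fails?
Testing positive integers:
x = 1: LHS = 2·1³ + 2·1² - 1 - 1 = 2, RHS = 2·1 = 2; 2 ≠ 2 — FAILS  ← smallest positive counterexample

Answer: x = 1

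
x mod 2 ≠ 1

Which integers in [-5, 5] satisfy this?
Holds for: {-4, -2, 0, 2, 4}
Fails for: {-5, -3, -1, 1, 3, 5}

Answer: {-4, -2, 0, 2, 4}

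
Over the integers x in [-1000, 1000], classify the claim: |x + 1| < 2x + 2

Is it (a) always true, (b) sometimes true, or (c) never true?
Holds at x = 0: LHS = |0 + 1| = |1| = 1, RHS = 2·0 + 2 = 2; 1 < 2 — holds
Fails at x = -1: LHS = |(-1) + 1| = |0| = 0, RHS = 2·(-1) + 2 = 0; 0 < 0 — FAILS
It is satisfied by some integers in the range but not all.

Answer: Sometimes true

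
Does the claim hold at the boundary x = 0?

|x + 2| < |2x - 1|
x = 0: LHS = |0 + 2| = |2| = 2, RHS = |2·0 - 1| = |-1| = 1; 2 < 1 — FAILS

The relation fails at x = 0, so x = 0 is a counterexample.

Answer: No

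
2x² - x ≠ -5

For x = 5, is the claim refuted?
Substitute x = 5 into the relation:
x = 5: LHS = 2·5² - 5 = 45; 45 ≠ -5 — holds

The relation holds at x = 5, so it is not a counterexample.

Answer: No, x = 5 is not a counterexample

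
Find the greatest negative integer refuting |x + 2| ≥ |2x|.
Testing negative integers from -1 downward:
x = -1: LHS = |(-1) + 2| = |1| = 1, RHS = |2·(-1)| = |-2| = 2; 1 ≥ 2 — FAILS  ← closest negative counterexample to 0

Answer: x = -1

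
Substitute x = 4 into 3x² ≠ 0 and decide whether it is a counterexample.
Substitute x = 4 into the relation:
x = 4: LHS = 3·4² = 48; 48 ≠ 0 — holds

The claim holds here, so x = 4 is not a counterexample. (A counterexample exists elsewhere, e.g. x = 0.)

Answer: No, x = 4 is not a counterexample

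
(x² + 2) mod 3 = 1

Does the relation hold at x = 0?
x = 0: LHS = (0² + 2) mod 3 = 2 mod 3 = 2; 2 = 1 — FAILS

The relation fails at x = 0, so x = 0 is a counterexample.

Answer: No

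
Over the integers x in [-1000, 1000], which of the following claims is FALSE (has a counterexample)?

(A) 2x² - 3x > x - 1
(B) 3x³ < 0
(A) x = 1: LHS = 2·1² - 3·1 = -1, RHS = 1 - 1 = 0; -1 > 0 — FAILS
(B) x = 0: LHS = 3·0³ = 0; 0 < 0 — FAILS

Answer: Both A and B are false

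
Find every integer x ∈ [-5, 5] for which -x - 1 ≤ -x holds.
Over all integers in [-5, 5], LHS − RHS is largest at x = 0, where it equals -1:
x = 0: LHS = -0 - 1 = -1, RHS = -0 = 0; -1 ≤ 0 — holds
At the ends of the range:
x = -5: LHS = -(-5) - 1 = 4, RHS = -(-5) = 5; 4 ≤ 5 — holds
x = 5: LHS = -5 - 1 = -6; -6 ≤ -5 — holds
Hence LHS − RHS is never positive, i.e. LHS ≤ RHS throughout, so the relation holds for every integer in [-5, 5].

Answer: All integers in [-5, 5]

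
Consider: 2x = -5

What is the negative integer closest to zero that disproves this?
Testing negative integers from -1 downward:
x = -1: LHS = 2·(-1) = -2; -2 = -5 — FAILS  ← closest negative counterexample to 0

Answer: x = -1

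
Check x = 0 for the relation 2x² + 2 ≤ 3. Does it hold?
x = 0: LHS = 2·0² + 2 = 2; 2 ≤ 3 — holds

The relation is satisfied at x = 0.

Answer: Yes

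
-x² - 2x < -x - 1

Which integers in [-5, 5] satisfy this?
Holds for: {-5, -4, -3, -2, 1, 2, 3, 4, 5}
Fails for: {-1, 0}

Answer: {-5, -4, -3, -2, 1, 2, 3, 4, 5}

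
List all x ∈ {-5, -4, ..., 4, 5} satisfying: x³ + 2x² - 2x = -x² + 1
Track d = LHS − RHS over the integers in [-5, 5]. Equality would need d = 0, but d changes sign only between consecutive integers, jumping over 0:
x = -4: LHS = (-4)³ + 2·(-4)² - 2·(-4) = -24, RHS = -(-4)² + 1 = -15; -24 = -15 — FAILS  (d = -9)
x = -3: LHS = (-3)³ + 2·(-3)² - 2·(-3) = -3, RHS = -(-3)² + 1 = -8; -3 = -8 — FAILS  (d = 5)
x = -1: LHS = (-1)³ + 2·(-1)² - 2·(-1) = 3, RHS = -(-1)² + 1 = 0; 3 = 0 — FAILS  (d = 3)
x = 0: LHS = 0³ + 2·0² - 2·0 = 0, RHS = -0² + 1 = 1; 0 = 1 — FAILS  (d = -1)
x = 0: LHS = 0³ + 2·0² - 2·0 = 0, RHS = -0² + 1 = 1; 0 = 1 — FAILS  (d = -1)
x = 1: LHS = 1³ + 2·1² - 2·1 = 1, RHS = -1² + 1 = 0; 1 = 0 — FAILS  (d = 1)
Away from these crossings d keeps a constant sign, and checking every integer in [-5, 5] confirms d ≠ 0 throughout. Hence the two sides are never equal, so the claimed relation (=) fails for every integer in [-5, 5].

Answer: None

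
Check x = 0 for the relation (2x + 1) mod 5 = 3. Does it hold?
x = 0: LHS = (2·0 + 1) mod 5 = 1 mod 5 = 1; 1 = 3 — FAILS

The relation fails at x = 0, so x = 0 is a counterexample.

Answer: No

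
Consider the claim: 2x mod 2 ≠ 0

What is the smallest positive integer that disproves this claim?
Testing positive integers:
x = 1: LHS = (2·1) mod 2 = 2 mod 2 = 0; 0 ≠ 0 — FAILS  ← smallest positive counterexample

Answer: x = 1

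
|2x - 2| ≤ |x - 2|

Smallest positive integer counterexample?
Testing positive integers:
x = 1: LHS = |2·1 - 2| = |0| = 0, RHS = |1 - 2| = |-1| = 1; 0 ≤ 1 — holds
x = 2: LHS = |2·2 - 2| = |2| = 2, RHS = |2 - 2| = |0| = 0; 2 ≤ 0 — FAILS  ← smallest positive counterexample

Answer: x = 2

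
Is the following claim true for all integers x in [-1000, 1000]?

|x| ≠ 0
The claim fails at x = 0:
x = 0: LHS = |0| = 0; 0 ≠ 0 — FAILS

Because a single integer refutes it, the statement is false.

Answer: False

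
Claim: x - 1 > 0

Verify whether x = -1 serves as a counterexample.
Substitute x = -1 into the relation:
x = -1: LHS = (-1) - 1 = -2; -2 > 0 — FAILS

Since the claim fails at x = -1, this value is a counterexample.

Answer: Yes, x = -1 is a counterexample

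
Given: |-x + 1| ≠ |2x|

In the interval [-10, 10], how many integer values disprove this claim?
Counterexamples in [-10, 10]: {-1}.

Counting them gives 1 values.

Answer: 1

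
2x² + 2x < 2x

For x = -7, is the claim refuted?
Substitute x = -7 into the relation:
x = -7: LHS = 2·(-7)² + 2·(-7) = 84, RHS = 2·(-7) = -14; 84 < -14 — FAILS

Since the claim fails at x = -7, this value is a counterexample.

Answer: Yes, x = -7 is a counterexample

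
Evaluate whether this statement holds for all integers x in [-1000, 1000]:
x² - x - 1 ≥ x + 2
The claim fails at x = 0:
x = 0: LHS = 0² - 0 - 1 = -1, RHS = 0 + 2 = 2; -1 ≥ 2 — FAILS

Because a single integer refutes it, the statement is false.

Answer: False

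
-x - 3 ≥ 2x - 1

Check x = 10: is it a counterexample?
Substitute x = 10 into the relation:
x = 10: LHS = -10 - 3 = -13, RHS = 2·10 - 1 = 19; -13 ≥ 19 — FAILS

Since the claim fails at x = 10, this value is a counterexample.

Answer: Yes, x = 10 is a counterexample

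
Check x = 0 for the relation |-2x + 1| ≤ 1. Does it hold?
x = 0: LHS = |-2·0 + 1| = |1| = 1; 1 ≤ 1 — holds

The relation is satisfied at x = 0.

Answer: Yes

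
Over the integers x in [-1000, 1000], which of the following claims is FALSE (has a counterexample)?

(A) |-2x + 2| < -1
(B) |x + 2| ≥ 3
(A) x = 0: LHS = |-2·0 + 2| = |2| = 2; 2 < -1 — FAILS
(B) x = 0: LHS = |0 + 2| = |2| = 2; 2 ≥ 3 — FAILS

Answer: Both A and B are false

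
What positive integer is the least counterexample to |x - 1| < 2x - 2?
Testing positive integers:
x = 1: LHS = |1 - 1| = |0| = 0, RHS = 2·1 - 2 = 0; 0 < 0 — FAILS  ← smallest positive counterexample

Answer: x = 1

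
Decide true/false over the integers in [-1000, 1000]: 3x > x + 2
The claim fails at x = 0:
x = 0: LHS = 3·0 = 0, RHS = 0 + 2 = 2; 0 > 2 — FAILS

Because a single integer refutes it, the statement is false.

Answer: False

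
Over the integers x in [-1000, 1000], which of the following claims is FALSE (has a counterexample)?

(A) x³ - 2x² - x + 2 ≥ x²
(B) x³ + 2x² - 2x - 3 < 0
(A) x = 1: LHS = 1³ - 2·1² - 1 + 2 = 0, RHS = 1² = 1; 0 ≥ 1 — FAILS
(B) x = -1: LHS = (-1)³ + 2·(-1)² - 2·(-1) - 3 = 0; 0 < 0 — FAILS

Answer: Both A and B are false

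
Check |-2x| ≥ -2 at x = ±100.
x = 100: LHS = |-2·100| = |-200| = 200; 200 ≥ -2 — holds
x = -100: LHS = |-2·(-100)| = |200| = 200; 200 ≥ -2 — holds

Answer: Yes, holds for both x = 100 and x = -100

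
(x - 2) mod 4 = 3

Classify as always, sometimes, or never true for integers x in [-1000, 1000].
Holds at x = 1: LHS = (1 - 2) mod 4 = (-1) mod 4 = 3; 3 = 3 — holds
Fails at x = 0: LHS = (0 - 2) mod 4 = (-2) mod 4 = 2; 2 = 3 — FAILS
It is satisfied by some integers in the range but not all.

Answer: Sometimes true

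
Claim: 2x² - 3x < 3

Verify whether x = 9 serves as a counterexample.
Substitute x = 9 into the relation:
x = 9: LHS = 2·9² - 3·9 = 135; 135 < 3 — FAILS

Since the claim fails at x = 9, this value is a counterexample.

Answer: Yes, x = 9 is a counterexample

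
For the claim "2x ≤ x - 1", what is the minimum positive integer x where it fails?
Testing positive integers:
x = 1: LHS = 2·1 = 2, RHS = 1 - 1 = 0; 2 ≤ 0 — FAILS  ← smallest positive counterexample

Answer: x = 1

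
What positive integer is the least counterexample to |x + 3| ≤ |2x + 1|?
Testing positive integers:
x = 1: LHS = |1 + 3| = |4| = 4, RHS = |2·1 + 1| = |3| = 3; 4 ≤ 3 — FAILS  ← smallest positive counterexample

Answer: x = 1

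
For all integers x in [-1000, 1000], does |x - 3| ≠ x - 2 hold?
Track d = LHS − RHS over the integers in [-1000, 1000]. Equality would need d = 0, but d changes sign only between consecutive integers, jumping over 0:
x = 2: LHS = |2 - 3| = |-1| = 1, RHS = 2 - 2 = 0; 1 ≠ 0 — holds  (d = 1)
x = 3: LHS = |3 - 3| = |0| = 0, RHS = 3 - 2 = 1; 0 ≠ 1 — holds  (d = -1)
Away from these crossings d keeps a constant sign, and checking every integer in [-1000, 1000] confirms d ≠ 0 throughout. Hence the two sides are never equal, so the relation holds for every integer in [-1000, 1000].

No counterexample exists.

Answer: True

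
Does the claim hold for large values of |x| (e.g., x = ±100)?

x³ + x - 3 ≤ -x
x = 100: LHS = 100³ + 100 - 3 = 1000097; 1000097 ≤ -100 — FAILS
x = -100: LHS = (-100)³ + (-100) - 3 = -1000103, RHS = -(-100) = 100; -1000103 ≤ 100 — holds

Answer: Partially: fails for x = 100, holds for x = -100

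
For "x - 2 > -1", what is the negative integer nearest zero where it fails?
Testing negative integers from -1 downward:
x = -1: LHS = (-1) - 2 = -3; -3 > -1 — FAILS  ← closest negative counterexample to 0

Answer: x = -1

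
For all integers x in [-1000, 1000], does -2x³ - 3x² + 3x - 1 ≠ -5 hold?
The claim fails at x = -1:
x = -1: LHS = -2·(-1)³ - 3·(-1)² + 3·(-1) - 1 = -5; -5 ≠ -5 — FAILS

Because a single integer refutes it, the statement is false.

Answer: False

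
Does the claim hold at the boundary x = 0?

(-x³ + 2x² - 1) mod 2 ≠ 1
x = 0: LHS = (-0³ + 2·0² - 1) mod 2 = (-1) mod 2 = 1; 1 ≠ 1 — FAILS

The relation fails at x = 0, so x = 0 is a counterexample.

Answer: No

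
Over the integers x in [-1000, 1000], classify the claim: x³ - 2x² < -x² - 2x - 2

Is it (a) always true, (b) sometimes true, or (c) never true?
Holds at x = -1: LHS = (-1)³ - 2·(-1)² = -3, RHS = -(-1)² - 2·(-1) - 2 = -1; -3 < -1 — holds
Fails at x = 0: LHS = 0³ - 2·0² = 0, RHS = -0² - 2·0 - 2 = -2; 0 < -2 — FAILS
It is satisfied by some integers in the range but not all.

Answer: Sometimes true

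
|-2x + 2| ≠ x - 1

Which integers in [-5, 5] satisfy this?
Holds for: {-5, -4, -3, -2, -1, 0, 2, 3, 4, 5}
Fails for: {1}

Answer: {-5, -4, -3, -2, -1, 0, 2, 3, 4, 5}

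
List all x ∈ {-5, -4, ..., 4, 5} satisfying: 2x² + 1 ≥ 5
Holds for: {-5, -4, -3, -2, 2, 3, 4, 5}
Fails for: {-1, 0, 1}

Answer: {-5, -4, -3, -2, 2, 3, 4, 5}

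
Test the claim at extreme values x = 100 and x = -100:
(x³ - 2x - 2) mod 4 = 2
x = 100: LHS = (100³ - 2·100 - 2) mod 4 = 999798 mod 4 = 2; 2 = 2 — holds
x = -100: LHS = ((-100)³ - 2·(-100) - 2) mod 4 = (-999802) mod 4 = 2; 2 = 2 — holds

Answer: Yes, holds for both x = 100 and x = -100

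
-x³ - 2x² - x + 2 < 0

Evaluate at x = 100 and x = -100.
x = 100: LHS = -100³ - 2·100² - 100 + 2 = -1020098; -1020098 < 0 — holds
x = -100: LHS = -(-100)³ - 2·(-100)² - (-100) + 2 = 980102; 980102 < 0 — FAILS

Answer: Partially: holds for x = 100, fails for x = -100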